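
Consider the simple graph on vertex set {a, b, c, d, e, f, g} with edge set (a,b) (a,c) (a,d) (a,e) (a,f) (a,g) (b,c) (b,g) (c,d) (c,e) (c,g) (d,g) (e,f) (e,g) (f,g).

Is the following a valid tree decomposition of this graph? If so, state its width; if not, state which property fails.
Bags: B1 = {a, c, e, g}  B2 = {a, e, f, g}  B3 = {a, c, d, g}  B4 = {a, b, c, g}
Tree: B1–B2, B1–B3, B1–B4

Checking the three conditions: (i) the bags cover all of {a, b, c, d, e, f, g}; (ii) for each edge, some bag contains both endpoints; (iii) the bags containing any fixed vertex form a subtree. All hold, so the decomposition is valid with width 4 − 1 = 3.

Yes; width 3.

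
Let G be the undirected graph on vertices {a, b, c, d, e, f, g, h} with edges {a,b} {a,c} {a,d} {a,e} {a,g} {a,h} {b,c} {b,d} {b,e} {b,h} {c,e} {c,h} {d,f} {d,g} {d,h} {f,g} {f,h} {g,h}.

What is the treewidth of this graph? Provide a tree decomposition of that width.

Every bag has size at most 4, so the width is 4 − 1 = 3 and tw(G) ≤ 3. Conversely, {a, b, c, e} is a clique of size 4, and the vertices of any clique must share a bag in every tree decomposition; so some bag has ≥ 4 vertices and tw(G) ≥ 3. Combining the bounds, tw(G) = 3.

Treewidth 3.
One optimal decomposition is:
Bags: B1 = {a, d, g, h}  B2 = {a, b, d, h}  B3 = {a, b, c, h}  B4 = {d, f, g, h}  B5 = {a, b, c, e}
Tree: B1–B2, B2–B3, B1–B4, B3–B5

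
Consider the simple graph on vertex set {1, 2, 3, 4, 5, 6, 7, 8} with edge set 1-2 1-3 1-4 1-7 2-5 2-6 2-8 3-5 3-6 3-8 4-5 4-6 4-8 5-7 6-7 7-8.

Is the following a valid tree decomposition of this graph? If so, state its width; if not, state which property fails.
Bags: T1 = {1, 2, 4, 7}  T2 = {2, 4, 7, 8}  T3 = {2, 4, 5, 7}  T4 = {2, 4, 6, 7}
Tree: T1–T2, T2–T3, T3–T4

A tree decomposition must satisfy three properties: every vertex lies in some bag; for every edge, both endpoints lie together in some bag; and for every vertex, the bags containing it form a connected subtree. Here vertex 3 appears in no bag, so the decomposition is invalid.

No — vertex 3 appears in no bag.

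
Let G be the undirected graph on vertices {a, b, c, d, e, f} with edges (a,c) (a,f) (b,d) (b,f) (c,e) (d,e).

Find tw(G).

A width-2 tree decomposition is:
Bags: B1 = {a, c, f}  B2 = {c, e, f}  B3 = {d, e, f}  B4 = {b, d, f}
Tree: B1–B2, B2–B3, B3–B4
The largest bag has 3 vertices, giving width 2; this decomposition certifies tw(G) ≤ 2. The edges f–a–c–e–d–b–f form a cycle, so G is not a tree and its treewidth is at least 2. Hence tw(G) = 2 exactly.

2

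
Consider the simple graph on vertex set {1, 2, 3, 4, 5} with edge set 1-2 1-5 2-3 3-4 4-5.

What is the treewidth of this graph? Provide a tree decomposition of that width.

Treewidth 2.
Bags: B1 = {1, 2, 5}  B2 = {2, 4, 5}  B3 = {2, 3, 4}
Tree: B1–B2, B2–B3

Each bag holds 3 vertices, so the decomposition has width 2, which upper-bounds the treewidth. Since 2–1–5–4–3–2 is a cycle in G, G is not acyclic. Forests are exactly the graphs of treewidth ≤ 1, so tw(G) ≥ 2. Therefore the treewidth is 2.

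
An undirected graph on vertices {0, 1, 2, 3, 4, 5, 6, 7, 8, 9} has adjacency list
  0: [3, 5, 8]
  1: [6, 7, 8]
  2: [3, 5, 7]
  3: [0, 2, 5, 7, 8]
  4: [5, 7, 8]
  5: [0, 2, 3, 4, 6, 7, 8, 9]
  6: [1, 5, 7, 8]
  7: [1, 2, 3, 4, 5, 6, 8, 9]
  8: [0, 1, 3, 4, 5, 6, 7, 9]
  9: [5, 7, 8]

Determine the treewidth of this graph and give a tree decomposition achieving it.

Treewidth 3.
One such decomposition:
Bags: B1 = {3, 5, 7, 8}  B2 = {5, 6, 7, 8}  B3 = {1, 6, 7, 8}  B4 = {0, 3, 5, 8}  B5 = {5, 7, 8, 9}  B6 = {2, 3, 5, 7}  B7 = {4, 5, 7, 8}
Tree: B1–B2, B2–B3, B1–B4, B1–B5, B1–B6, B1–B7

The largest bag has 4 vertices, giving width 3; this decomposition certifies tw(G) ≤ 3. On the other hand G contains the 4-clique {1, 6, 7, 8}. A clique must lie in a single bag of any decomposition, so no decomposition can have width below 3. Combining the bounds, tw(G) = 3.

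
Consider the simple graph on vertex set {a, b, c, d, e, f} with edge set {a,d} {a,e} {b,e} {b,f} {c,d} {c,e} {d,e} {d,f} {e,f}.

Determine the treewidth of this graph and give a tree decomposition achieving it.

Treewidth 2.
One such decomposition:
Bags: B1 = {c, d, e}  B2 = {a, d, e}  B3 = {d, e, f}  B4 = {b, e, f}
Tree: B1–B2, B1–B3, B3–B4

The largest bag has 3 vertices, giving width 2; this decomposition certifies tw(G) ≤ 2. On the other hand G contains the 3-clique {a, d, e}. A clique must lie in a single bag of any decomposition, so no decomposition can have width below 2. Combining the bounds, tw(G) = 2.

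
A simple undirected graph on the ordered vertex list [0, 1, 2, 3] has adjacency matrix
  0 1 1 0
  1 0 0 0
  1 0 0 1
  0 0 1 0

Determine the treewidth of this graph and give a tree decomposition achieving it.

Each bag holds 2 vertices, so the decomposition has width 1, which upper-bounds the treewidth. G has an edge, so its treewidth is at least 1. Hence tw(G) = 1 exactly.

Treewidth 1.
One such decomposition:
Bags: B1 = {0, 1}  B2 = {0, 2}  B3 = {2, 3}
Tree: B1–B2, B2–B3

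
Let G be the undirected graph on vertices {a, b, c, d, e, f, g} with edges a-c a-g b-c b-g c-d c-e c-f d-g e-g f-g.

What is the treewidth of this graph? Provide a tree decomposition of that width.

Treewidth 2.
One such decomposition:
Bags: B1 = {a, c, g}  B2 = {c, f, g}  B3 = {c, d, g}  B4 = {c, e, g}  B5 = {b, c, g}
Tree: B1–B2, B2–B3, B3–B4, B4–B5

Every bag has size at most 3, so the width is 3 − 1 = 2 and tw(G) ≤ 2. For the lower bound, G contains the cycle g–a–c–f–g, so G is not a forest; only forests have treewidth ≤ 1, hence tw(G) ≥ 2. The upper and lower bounds meet at 2, so that is the treewidth.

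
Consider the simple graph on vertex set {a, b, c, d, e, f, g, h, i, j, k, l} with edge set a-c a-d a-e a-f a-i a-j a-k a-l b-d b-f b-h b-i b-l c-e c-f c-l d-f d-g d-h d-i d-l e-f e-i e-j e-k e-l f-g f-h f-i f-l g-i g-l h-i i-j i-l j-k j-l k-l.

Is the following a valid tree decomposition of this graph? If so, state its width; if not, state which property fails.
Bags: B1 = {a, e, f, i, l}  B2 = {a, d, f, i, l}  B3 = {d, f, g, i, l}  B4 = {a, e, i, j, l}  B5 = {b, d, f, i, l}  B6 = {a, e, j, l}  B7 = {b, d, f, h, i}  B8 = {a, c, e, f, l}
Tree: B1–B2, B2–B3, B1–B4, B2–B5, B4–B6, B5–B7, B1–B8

No — vertex k appears in no bag.

A tree decomposition must satisfy three properties: every vertex lies in some bag; for every edge, both endpoints lie together in some bag; and for every vertex, the bags containing it form a connected subtree. Here vertex k appears in no bag, so the decomposition is invalid.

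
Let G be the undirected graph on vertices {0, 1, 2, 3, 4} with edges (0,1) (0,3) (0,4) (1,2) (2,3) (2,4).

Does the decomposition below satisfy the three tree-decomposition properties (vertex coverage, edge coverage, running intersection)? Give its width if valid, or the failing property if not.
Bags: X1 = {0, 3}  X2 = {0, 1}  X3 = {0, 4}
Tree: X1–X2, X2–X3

No — vertex 2 appears in no bag.

A tree decomposition must satisfy three properties: every vertex lies in some bag; for every edge, both endpoints lie together in some bag; and for every vertex, the bags containing it form a connected subtree. Here vertex 2 appears in no bag, so the decomposition is invalid.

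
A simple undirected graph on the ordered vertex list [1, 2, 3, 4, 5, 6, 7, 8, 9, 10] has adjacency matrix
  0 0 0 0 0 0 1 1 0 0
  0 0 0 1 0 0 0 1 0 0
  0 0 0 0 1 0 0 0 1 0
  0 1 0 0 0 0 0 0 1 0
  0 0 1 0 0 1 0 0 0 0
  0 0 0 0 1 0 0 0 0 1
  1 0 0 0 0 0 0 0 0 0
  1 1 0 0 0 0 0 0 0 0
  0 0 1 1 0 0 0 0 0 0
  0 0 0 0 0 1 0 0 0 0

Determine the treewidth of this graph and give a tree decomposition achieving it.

The largest bag has 2 vertices, giving width 1; this decomposition certifies tw(G) ≤ 1. G has an edge, so its treewidth is at least 1. Combining the bounds, tw(G) = 1.

Treewidth 1.
One such decomposition:
Bags: B1 = {6, 10}  B2 = {5, 6}  B3 = {3, 5}  B4 = {3, 9}  B5 = {4, 9}  B6 = {2, 4}  B7 = {2, 8}  B8 = {1, 8}  B9 = {1, 7}
Tree: B1–B2, B2–B3, B3–B4, B4–B5, B5–B6, B6–B7, B7–B8, B8–B9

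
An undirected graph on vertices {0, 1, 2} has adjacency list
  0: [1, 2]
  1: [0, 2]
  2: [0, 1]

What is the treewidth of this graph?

2

A width-2 tree decomposition is:
Bags: B1 = {0, 1, 2}
Tree: (single bag)
A single bag containing all 3 vertices is trivially a valid decomposition of width 2. On the other hand G contains the 3-clique {0, 1, 2}. A clique must lie in a single bag of any decomposition, so no decomposition can have width below 2. Combining the bounds, tw(G) = 2.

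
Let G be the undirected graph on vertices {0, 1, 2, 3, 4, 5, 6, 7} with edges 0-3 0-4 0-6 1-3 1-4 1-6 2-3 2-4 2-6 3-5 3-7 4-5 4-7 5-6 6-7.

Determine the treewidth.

3

A width-3 tree decomposition is:
Bags: B1 = {0, 3, 4, 6}  B2 = {3, 4, 6, 7}  B3 = {3, 4, 5, 6}  B4 = {2, 3, 4, 6}  B5 = {1, 3, 4, 6}
Tree: B1–B2, B2–B3, B3–B4, B4–B5
The largest bag has 4 vertices, giving width 3; this decomposition certifies tw(G) ≤ 3. For the lower bound: the 4 vertex sets {0,4}, {6,7}, {3}, {5} are disjoint, each induces a connected subgraph, and every pair is joined by at least one edge of G. Contracting each set to a single vertex therefore yields K_{4} as a minor, and since treewidth is minor-monotone, tw(G) ≥ tw(K_{4}) = 3. Combining the bounds, tw(G) = 3.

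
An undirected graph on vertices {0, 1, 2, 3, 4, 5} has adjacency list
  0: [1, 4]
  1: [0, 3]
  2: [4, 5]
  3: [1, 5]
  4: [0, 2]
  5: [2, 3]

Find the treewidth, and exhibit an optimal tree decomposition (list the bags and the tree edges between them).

Treewidth 2.
One such decomposition:
Bags: B1 = {2, 3, 5}  B2 = {1, 2, 3}  B3 = {0, 1, 2}  B4 = {0, 2, 4}
Tree: B1–B2, B2–B3, B3–B4

Each bag holds 3 vertices, so the decomposition has width 2, which upper-bounds the treewidth. For the lower bound, G contains the cycle 2–5–3–1–0–4–2, so G is not a forest; only forests have treewidth ≤ 1, hence tw(G) ≥ 2. Therefore the treewidth is 2.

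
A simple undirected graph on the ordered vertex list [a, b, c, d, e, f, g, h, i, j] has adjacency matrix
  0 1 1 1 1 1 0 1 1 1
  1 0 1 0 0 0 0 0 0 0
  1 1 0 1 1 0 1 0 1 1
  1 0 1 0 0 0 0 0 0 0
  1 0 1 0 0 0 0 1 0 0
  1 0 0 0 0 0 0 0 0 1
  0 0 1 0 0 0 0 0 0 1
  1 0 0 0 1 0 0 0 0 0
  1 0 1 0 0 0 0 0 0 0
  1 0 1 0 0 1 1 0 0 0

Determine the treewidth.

2

A width-2 tree decomposition is:
Bags: B1 = {a, b, c}  B2 = {a, c, j}  B3 = {a, c, i}  B4 = {a, c, e}  B5 = {c, g, j}  B6 = {a, f, j}  B7 = {a, c, d}  B8 = {a, e, h}
Tree: B1–B2, B2–B3, B2–B4, B2–B5, B2–B6, B1–B7, B4–B8
Each bag holds 3 vertices, so the decomposition has width 2, which upper-bounds the treewidth. Conversely, {c, g, j} is a clique of size 3, and the vertices of any clique must share a bag in every tree decomposition; so some bag has ≥ 3 vertices and tw(G) ≥ 2. Combining the bounds, tw(G) = 2.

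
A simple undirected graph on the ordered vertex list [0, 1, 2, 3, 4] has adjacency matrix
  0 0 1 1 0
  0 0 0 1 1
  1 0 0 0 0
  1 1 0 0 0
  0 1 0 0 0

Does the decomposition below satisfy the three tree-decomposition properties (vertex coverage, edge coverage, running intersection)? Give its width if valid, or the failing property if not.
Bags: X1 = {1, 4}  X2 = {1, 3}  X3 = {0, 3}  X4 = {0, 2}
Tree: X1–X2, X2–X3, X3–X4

Every vertex of G appears in some bag (union = {0, 1, 2, 3, 4}); every edge is covered by a bag; and for each vertex v the set of bags containing v is connected in the bag tree. The decomposition is therefore valid. The largest bag has 2 vertices, so the width is 1.

Yes; width 1.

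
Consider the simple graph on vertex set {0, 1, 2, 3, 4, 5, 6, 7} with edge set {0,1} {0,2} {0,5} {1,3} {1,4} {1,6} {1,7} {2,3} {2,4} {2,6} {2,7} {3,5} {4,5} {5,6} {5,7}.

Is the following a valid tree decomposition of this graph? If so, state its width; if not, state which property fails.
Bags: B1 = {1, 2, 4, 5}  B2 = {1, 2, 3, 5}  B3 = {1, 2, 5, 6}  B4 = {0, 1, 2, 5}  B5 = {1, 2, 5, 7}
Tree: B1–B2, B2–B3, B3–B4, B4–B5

Every vertex of G appears in some bag (union = {0, 1, 2, 3, 4, 5, 6, 7}); every edge is covered by a bag; and for each vertex v the set of bags containing v is connected in the bag tree. The decomposition is therefore valid. The largest bag has 4 vertices, so the width is 3.

Yes; width 3.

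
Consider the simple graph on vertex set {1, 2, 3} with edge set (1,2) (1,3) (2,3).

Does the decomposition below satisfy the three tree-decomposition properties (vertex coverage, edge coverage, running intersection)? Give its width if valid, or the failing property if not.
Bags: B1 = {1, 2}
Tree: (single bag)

No — vertex 3 appears in no bag.

A tree decomposition must satisfy three properties: every vertex lies in some bag; for every edge, both endpoints lie together in some bag; and for every vertex, the bags containing it form a connected subtree. Here vertex 3 appears in no bag, so the decomposition is invalid.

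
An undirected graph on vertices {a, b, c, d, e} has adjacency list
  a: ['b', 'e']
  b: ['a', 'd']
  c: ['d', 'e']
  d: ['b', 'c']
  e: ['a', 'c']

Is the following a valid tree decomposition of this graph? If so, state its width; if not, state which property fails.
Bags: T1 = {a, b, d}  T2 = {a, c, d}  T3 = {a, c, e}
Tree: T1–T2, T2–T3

Yes; width 2.

Every vertex of G appears in some bag (union = {a, b, c, d, e}); every edge is covered by a bag; and for each vertex v the set of bags containing v is connected in the bag tree. The decomposition is therefore valid. The largest bag has 3 vertices, so the width is 2.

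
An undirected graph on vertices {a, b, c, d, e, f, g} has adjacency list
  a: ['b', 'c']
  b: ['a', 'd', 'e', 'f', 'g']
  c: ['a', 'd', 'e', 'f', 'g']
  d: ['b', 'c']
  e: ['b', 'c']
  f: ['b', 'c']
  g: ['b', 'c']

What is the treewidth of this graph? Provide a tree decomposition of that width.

Every bag has size at most 3, so the width is 3 − 1 = 2 and tw(G) ≤ 2. Since b–f–c–a–b is a cycle in G, G is not acyclic. Forests are exactly the graphs of treewidth ≤ 1, so tw(G) ≥ 2. Therefore the treewidth is 2.

Treewidth 2.
One such decomposition:
Bags: B1 = {b, c, f}  B2 = {a, b, c}  B3 = {b, c, g}  B4 = {b, c, d}  B5 = {b, c, e}
Tree: B1–B2, B2–B3, B3–B4, B4–B5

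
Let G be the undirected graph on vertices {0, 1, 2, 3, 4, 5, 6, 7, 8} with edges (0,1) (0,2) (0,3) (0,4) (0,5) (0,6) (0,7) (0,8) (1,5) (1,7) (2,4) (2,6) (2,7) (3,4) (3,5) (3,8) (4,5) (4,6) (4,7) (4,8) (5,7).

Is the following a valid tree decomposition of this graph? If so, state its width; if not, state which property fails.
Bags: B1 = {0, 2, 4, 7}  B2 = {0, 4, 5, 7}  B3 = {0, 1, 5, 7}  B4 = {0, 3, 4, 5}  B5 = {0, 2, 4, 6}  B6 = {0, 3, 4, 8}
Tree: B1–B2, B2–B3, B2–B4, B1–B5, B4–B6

Yes; width 3.

Vertex coverage: the bags together contain {0, 1, 2, 3, 4, 5, 6, 7, 8}, the full vertex set. Edge coverage: each edge of G has both endpoints in at least one bag. Running intersection: for every vertex, the bags containing it form a connected subtree. All three properties hold, so this is a valid tree decomposition of width max|bag| − 1 = 3, and hence tw(G) ≤ 3.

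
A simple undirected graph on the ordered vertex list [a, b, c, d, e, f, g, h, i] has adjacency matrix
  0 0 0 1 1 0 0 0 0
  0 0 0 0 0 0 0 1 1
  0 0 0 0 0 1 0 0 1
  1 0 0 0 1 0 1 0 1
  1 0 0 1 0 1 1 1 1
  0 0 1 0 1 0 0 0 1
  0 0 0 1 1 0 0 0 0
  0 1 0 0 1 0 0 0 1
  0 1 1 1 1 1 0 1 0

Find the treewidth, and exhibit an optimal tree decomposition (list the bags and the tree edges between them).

The largest bag has 3 vertices, giving width 2; this decomposition certifies tw(G) ≤ 2. For the lower bound, the 3 vertices {d, e, g} are pairwise adjacent, and any tree decomposition puts a clique entirely inside one bag — forcing width ≥ 2. Combining the bounds, tw(G) = 2.

Treewidth 2.
Bags: B1 = {c, f, i}  B2 = {e, f, i}  B3 = {d, e, i}  B4 = {e, h, i}  B5 = {b, h, i}  B6 = {a, d, e}  B7 = {d, e, g}
Tree: B1–B2, B2–B3, B2–B4, B4–B5, B3–B6, B6–B7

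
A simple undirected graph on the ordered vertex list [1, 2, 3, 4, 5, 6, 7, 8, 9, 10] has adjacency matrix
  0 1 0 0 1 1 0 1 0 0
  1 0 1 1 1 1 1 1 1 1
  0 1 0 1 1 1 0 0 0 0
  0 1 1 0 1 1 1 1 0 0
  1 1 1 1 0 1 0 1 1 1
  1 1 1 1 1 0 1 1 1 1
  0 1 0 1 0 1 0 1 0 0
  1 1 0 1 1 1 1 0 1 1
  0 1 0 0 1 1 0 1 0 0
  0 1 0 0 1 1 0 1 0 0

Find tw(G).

4

A width-4 tree decomposition is:
Bags: B1 = {2, 4, 5, 6, 8}  B2 = {2, 5, 6, 8, 10}  B3 = {2, 5, 6, 8, 9}  B4 = {2, 3, 4, 5, 6}  B5 = {2, 4, 6, 7, 8}  B6 = {1, 2, 5, 6, 8}
Tree: B1–B2, B2–B3, B1–B4, B1–B5, B1–B6
Every bag has size at most 5, so the width is 5 − 1 = 4 and tw(G) ≤ 4. On the other hand G contains the 5-clique {1, 2, 5, 6, 8}. A clique must lie in a single bag of any decomposition, so no decomposition can have width below 4. Hence tw(G) = 4 exactly.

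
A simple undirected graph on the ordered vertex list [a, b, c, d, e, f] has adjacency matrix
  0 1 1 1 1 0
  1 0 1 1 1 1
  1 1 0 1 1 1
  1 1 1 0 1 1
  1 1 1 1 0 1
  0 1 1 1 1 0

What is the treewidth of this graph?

A width-4 tree decomposition is:
Bags: B1 = {a, b, c, d, e}  B2 = {b, c, d, e, f}
Tree: B1–B2
Every bag has size at most 5, so the width is 5 − 1 = 4 and tw(G) ≤ 4. For the lower bound, the 5 vertices {b, c, d, e, f} are pairwise adjacent, and any tree decomposition puts a clique entirely inside one bag — forcing width ≥ 4. The upper and lower bounds meet at 4, so that is the treewidth.

4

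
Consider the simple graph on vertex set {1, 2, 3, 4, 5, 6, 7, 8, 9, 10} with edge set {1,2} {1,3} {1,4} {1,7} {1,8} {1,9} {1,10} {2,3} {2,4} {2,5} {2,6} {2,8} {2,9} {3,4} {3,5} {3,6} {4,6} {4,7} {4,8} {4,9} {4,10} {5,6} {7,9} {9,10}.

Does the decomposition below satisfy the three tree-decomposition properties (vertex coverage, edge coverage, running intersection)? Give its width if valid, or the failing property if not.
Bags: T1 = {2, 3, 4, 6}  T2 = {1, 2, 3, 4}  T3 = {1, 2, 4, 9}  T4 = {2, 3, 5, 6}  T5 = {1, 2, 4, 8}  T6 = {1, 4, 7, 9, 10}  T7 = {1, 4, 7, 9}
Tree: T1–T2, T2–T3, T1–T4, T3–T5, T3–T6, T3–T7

A tree decomposition must satisfy three properties: every vertex lies in some bag; for every edge, both endpoints lie together in some bag; and for every vertex, the bags containing it form a connected subtree. Here bags containing vertex 7 are not connected in the tree, so the decomposition is invalid.

No — bags containing vertex 7 are not connected in the tree.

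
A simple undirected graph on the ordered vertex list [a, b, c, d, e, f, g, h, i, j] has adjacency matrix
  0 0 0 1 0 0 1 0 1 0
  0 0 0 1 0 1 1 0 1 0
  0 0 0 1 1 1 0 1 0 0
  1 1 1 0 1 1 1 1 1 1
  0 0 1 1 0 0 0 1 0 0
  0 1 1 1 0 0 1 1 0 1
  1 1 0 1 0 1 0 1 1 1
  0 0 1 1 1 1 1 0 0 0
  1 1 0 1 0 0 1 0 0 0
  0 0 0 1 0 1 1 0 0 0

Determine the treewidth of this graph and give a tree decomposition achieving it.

The largest bag has 4 vertices, giving width 3; this decomposition certifies tw(G) ≤ 3. For the lower bound, the 4 vertices {a, d, g, i} are pairwise adjacent, and any tree decomposition puts a clique entirely inside one bag — forcing width ≥ 3. Hence tw(G) = 3 exactly.

Treewidth 3.
One such decomposition:
Bags: B1 = {b, d, g, i}  B2 = {b, d, f, g}  B3 = {d, f, g, j}  B4 = {d, f, g, h}  B5 = {c, d, f, h}  B6 = {a, d, g, i}  B7 = {c, d, e, h}
Tree: B1–B2, B2–B3, B2–B4, B4–B5, B1–B6, B5–B7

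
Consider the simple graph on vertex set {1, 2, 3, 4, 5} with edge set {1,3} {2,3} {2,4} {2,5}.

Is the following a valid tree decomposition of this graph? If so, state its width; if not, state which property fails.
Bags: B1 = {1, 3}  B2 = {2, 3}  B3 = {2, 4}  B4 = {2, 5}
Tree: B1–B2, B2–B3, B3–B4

Checking the three conditions: (i) the bags cover all of {1, 2, 3, 4, 5}; (ii) for each edge, some bag contains both endpoints; (iii) the bags containing any fixed vertex form a subtree. All hold, so the decomposition is valid with width 2 − 1 = 1.

Yes; width 1.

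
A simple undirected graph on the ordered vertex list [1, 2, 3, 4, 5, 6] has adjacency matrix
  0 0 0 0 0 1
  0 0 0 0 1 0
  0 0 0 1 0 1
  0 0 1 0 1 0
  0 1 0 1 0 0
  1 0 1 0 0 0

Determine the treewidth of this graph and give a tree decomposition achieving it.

The largest bag has 2 vertices, giving width 1; this decomposition certifies tw(G) ≤ 1. G has an edge, so its treewidth is at least 1. Hence tw(G) = 1 exactly.

Treewidth 1.
One such decomposition:
Bags: B1 = {1, 6}  B2 = {3, 6}  B3 = {3, 4}  B4 = {4, 5}  B5 = {2, 5}
Tree: B1–B2, B2–B3, B3–B4, B4–B5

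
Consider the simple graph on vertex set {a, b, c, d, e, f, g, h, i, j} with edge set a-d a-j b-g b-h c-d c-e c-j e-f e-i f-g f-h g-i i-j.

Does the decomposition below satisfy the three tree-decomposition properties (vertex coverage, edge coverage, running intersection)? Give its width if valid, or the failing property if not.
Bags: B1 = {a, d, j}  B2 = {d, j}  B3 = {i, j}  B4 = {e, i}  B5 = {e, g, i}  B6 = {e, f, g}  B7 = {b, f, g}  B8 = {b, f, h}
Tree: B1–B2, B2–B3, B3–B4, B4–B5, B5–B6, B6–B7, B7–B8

A tree decomposition must satisfy three properties: every vertex lies in some bag; for every edge, both endpoints lie together in some bag; and for every vertex, the bags containing it form a connected subtree. Here vertex c appears in no bag, so the decomposition is invalid.

No — vertex c appears in no bag.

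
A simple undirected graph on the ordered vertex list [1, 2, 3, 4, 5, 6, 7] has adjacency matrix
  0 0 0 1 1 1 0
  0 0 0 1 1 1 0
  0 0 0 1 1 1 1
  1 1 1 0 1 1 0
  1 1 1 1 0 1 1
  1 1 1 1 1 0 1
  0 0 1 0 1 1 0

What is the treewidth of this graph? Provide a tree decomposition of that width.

Every bag has size at most 4, so the width is 4 − 1 = 3 and tw(G) ≤ 3. On the other hand G contains the 4-clique {1, 4, 5, 6}. A clique must lie in a single bag of any decomposition, so no decomposition can have width below 3. Therefore the treewidth is 3.

Treewidth 3.
One optimal decomposition is:
Bags: B1 = {1, 4, 5, 6}  B2 = {3, 4, 5, 6}  B3 = {2, 4, 5, 6}  B4 = {3, 5, 6, 7}
Tree: B1–B2, B2–B3, B2–B4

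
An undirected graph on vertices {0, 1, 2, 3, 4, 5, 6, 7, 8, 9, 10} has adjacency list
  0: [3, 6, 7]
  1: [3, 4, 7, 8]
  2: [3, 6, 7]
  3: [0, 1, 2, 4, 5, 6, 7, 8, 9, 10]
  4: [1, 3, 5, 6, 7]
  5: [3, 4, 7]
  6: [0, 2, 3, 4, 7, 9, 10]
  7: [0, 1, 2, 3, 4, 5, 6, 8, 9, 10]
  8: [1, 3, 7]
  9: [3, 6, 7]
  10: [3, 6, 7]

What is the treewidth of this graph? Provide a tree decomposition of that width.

Every bag has size at most 4, so the width is 4 − 1 = 3 and tw(G) ≤ 3. Conversely, {1, 3, 7, 8} is a clique of size 4, and the vertices of any clique must share a bag in every tree decomposition; so some bag has ≥ 4 vertices and tw(G) ≥ 3. Therefore the treewidth is 3.

Treewidth 3.
One such decomposition:
Bags: B1 = {3, 6, 7, 10}  B2 = {3, 4, 6, 7}  B3 = {2, 3, 6, 7}  B4 = {3, 4, 5, 7}  B5 = {1, 3, 4, 7}  B6 = {3, 6, 7, 9}  B7 = {0, 3, 6, 7}  B8 = {1, 3, 7, 8}
Tree: B1–B2, B1–B3, B2–B4, B2–B5, B1–B6, B6–B7, B5–B8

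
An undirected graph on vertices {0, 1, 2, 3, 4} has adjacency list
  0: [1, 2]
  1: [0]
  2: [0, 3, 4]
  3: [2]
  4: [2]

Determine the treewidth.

A width-1 tree decomposition is:
Bags: B1 = {2, 3}  B2 = {0, 2}  B3 = {0, 1}  B4 = {2, 4}
Tree: B1–B2, B2–B3, B2–B4
The largest bag has 2 vertices, giving width 1; this decomposition certifies tw(G) ≤ 1. Since G has at least one edge (e.g. 3–2), it is not an edgeless graph, so tw(G) ≥ 1. Therefore the treewidth is 1.

1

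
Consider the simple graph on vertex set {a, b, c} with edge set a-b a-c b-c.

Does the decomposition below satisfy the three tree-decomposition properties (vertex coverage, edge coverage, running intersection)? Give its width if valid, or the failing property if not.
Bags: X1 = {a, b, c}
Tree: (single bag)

Every vertex of G appears in some bag (union = {a, b, c}); every edge is covered by a bag; and for each vertex v the set of bags containing v is connected in the bag tree. The decomposition is therefore valid. The largest bag has 3 vertices, so the width is 2.

Yes; width 2.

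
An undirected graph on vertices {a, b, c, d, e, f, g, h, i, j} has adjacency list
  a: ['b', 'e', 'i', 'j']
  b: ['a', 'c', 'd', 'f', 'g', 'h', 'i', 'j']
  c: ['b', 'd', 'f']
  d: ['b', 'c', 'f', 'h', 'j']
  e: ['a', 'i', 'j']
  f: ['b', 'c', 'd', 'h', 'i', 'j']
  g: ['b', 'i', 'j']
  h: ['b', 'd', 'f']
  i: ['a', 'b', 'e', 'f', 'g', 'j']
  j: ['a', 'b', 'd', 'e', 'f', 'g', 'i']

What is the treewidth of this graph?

3

A width-3 tree decomposition is:
Bags: B1 = {a, b, i, j}  B2 = {b, f, i, j}  B3 = {b, d, f, j}  B4 = {b, g, i, j}  B5 = {b, c, d, f}  B6 = {a, e, i, j}  B7 = {b, d, f, h}
Tree: B1–B2, B2–B3, B1–B4, B3–B5, B1–B6, B3–B7
Every bag has size at most 4, so the width is 4 − 1 = 3 and tw(G) ≤ 3. For the lower bound, the 4 vertices {a, e, i, j} are pairwise adjacent, and any tree decomposition puts a clique entirely inside one bag — forcing width ≥ 3. Hence tw(G) = 3 exactly.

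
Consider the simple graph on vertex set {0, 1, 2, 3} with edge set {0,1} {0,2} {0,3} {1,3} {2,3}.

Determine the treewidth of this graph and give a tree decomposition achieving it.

Each bag holds 3 vertices, so the decomposition has width 2, which upper-bounds the treewidth. Conversely, {0, 1, 3} is a clique of size 3, and the vertices of any clique must share a bag in every tree decomposition; so some bag has ≥ 3 vertices and tw(G) ≥ 2. Combining the bounds, tw(G) = 2.

Treewidth 2.
Bags: B1 = {0, 2, 3}  B2 = {0, 1, 3}
Tree: B1–B2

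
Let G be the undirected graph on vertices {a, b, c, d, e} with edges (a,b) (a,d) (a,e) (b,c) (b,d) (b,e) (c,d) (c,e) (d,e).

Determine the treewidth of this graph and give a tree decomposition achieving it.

Treewidth 3.
Bags: B1 = {a, b, d, e}  B2 = {b, c, d, e}
Tree: B1–B2

The largest bag has 4 vertices, giving width 3; this decomposition certifies tw(G) ≤ 3. Conversely, {b, c, d, e} is a clique of size 4, and the vertices of any clique must share a bag in every tree decomposition; so some bag has ≥ 4 vertices and tw(G) ≥ 3. The upper and lower bounds meet at 3, so that is the treewidth.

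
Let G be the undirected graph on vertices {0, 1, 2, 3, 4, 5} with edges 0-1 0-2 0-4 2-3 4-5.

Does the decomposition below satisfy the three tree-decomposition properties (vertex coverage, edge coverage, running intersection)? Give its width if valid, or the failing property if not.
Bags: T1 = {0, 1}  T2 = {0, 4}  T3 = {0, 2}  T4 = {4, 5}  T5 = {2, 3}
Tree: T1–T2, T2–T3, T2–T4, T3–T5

Checking the three conditions: (i) the bags cover all of {0, 1, 2, 3, 4, 5}; (ii) for each edge, some bag contains both endpoints; (iii) the bags containing any fixed vertex form a subtree. All hold, so the decomposition is valid with width 2 − 1 = 1.

Yes; width 1.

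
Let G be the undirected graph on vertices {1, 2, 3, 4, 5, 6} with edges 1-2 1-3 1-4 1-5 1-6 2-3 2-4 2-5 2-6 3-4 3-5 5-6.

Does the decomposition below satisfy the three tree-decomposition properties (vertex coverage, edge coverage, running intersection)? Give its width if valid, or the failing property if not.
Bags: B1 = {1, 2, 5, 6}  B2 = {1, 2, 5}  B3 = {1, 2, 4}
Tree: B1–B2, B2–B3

A tree decomposition must satisfy three properties: every vertex lies in some bag; for every edge, both endpoints lie together in some bag; and for every vertex, the bags containing it form a connected subtree. Here vertex 3 appears in no bag, so the decomposition is invalid.

No — vertex 3 appears in no bag.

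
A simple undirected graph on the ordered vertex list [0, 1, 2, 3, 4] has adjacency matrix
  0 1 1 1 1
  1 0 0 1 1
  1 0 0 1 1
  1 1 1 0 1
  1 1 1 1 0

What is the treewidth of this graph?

A width-3 tree decomposition is:
Bags: B1 = {0, 1, 3, 4}  B2 = {0, 2, 3, 4}
Tree: B1–B2
Every bag has size at most 4, so the width is 4 − 1 = 3 and tw(G) ≤ 3. On the other hand G contains the 4-clique {0, 1, 3, 4}. A clique must lie in a single bag of any decomposition, so no decomposition can have width below 3. The upper and lower bounds meet at 3, so that is the treewidth.

3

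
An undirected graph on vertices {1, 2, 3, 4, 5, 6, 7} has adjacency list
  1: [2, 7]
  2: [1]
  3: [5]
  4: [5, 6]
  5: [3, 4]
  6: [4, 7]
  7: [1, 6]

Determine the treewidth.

1

A width-1 tree decomposition is:
Bags: B1 = {1, 2}  B2 = {1, 7}  B3 = {6, 7}  B4 = {4, 6}  B5 = {4, 5}  B6 = {3, 5}
Tree: B1–B2, B2–B3, B3–B4, B4–B5, B5–B6
The largest bag has 2 vertices, giving width 1; this decomposition certifies tw(G) ≤ 1. Any graph with an edge has treewidth ≥ 1, and G has the edge 2–1. Therefore the treewidth is 1.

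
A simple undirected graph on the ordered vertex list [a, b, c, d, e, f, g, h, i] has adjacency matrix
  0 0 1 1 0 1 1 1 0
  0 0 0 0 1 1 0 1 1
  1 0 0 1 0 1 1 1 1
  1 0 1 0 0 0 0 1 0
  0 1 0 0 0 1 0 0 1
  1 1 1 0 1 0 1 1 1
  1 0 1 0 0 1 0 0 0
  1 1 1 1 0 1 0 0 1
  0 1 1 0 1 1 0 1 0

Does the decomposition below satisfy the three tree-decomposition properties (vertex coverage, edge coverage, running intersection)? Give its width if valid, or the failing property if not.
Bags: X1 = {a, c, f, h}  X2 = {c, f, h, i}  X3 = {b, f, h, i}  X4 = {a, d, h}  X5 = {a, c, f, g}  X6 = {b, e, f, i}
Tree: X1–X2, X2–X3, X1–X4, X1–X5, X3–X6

No — edge (c,d) lies in no bag.

A tree decomposition must satisfy three properties: every vertex lies in some bag; for every edge, both endpoints lie together in some bag; and for every vertex, the bags containing it form a connected subtree. Here edge (c,d) lies in no bag, so the decomposition is invalid.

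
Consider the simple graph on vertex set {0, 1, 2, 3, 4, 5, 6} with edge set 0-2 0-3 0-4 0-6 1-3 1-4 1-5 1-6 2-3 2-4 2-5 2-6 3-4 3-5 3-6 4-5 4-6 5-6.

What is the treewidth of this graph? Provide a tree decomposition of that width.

Treewidth 4.
Bags: B1 = {2, 3, 4, 5, 6}  B2 = {0, 2, 3, 4, 6}  B3 = {1, 3, 4, 5, 6}
Tree: B1–B2, B1–B3

Each bag holds 5 vertices, so the decomposition has width 4, which upper-bounds the treewidth. Conversely, {1, 3, 4, 5, 6} is a clique of size 5, and the vertices of any clique must share a bag in every tree decomposition; so some bag has ≥ 5 vertices and tw(G) ≥ 4. Therefore the treewidth is 4.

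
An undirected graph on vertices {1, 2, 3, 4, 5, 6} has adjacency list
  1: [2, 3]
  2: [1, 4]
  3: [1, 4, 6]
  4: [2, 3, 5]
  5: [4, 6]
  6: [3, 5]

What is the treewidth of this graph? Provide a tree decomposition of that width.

Each bag holds 3 vertices, so the decomposition has width 2, which upper-bounds the treewidth. For the lower bound, G contains the cycle 5–6–3–4–5, so G is not a forest; only forests have treewidth ≤ 1, hence tw(G) ≥ 2. Hence tw(G) = 2 exactly.

Treewidth 2.
Bags: B1 = {4, 5, 6}  B2 = {3, 4, 6}  B3 = {2, 3, 4}  B4 = {1, 2, 3}
Tree: B1–B2, B2–B3, B3–B4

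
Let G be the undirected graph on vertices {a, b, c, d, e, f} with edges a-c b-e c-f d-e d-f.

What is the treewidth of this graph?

1

A width-1 tree decomposition is:
Bags: B1 = {a, c}  B2 = {c, f}  B3 = {d, f}  B4 = {d, e}  B5 = {b, e}
Tree: B1–B2, B2–B3, B3–B4, B4–B5
The largest bag has 2 vertices, giving width 1; this decomposition certifies tw(G) ≤ 1. Since G has at least one edge (e.g. a–c), it is not an edgeless graph, so tw(G) ≥ 1. Therefore the treewidth is 1.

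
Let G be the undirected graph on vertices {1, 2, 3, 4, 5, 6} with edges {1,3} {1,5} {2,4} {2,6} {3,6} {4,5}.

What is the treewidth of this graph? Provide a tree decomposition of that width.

Every bag has size at most 3, so the width is 3 − 1 = 2 and tw(G) ≤ 2. Since 1–3–6–2–4–5–1 is a cycle in G, G is not acyclic. Forests are exactly the graphs of treewidth ≤ 1, so tw(G) ≥ 2. Combining the bounds, tw(G) = 2.

Treewidth 2.
One optimal decomposition is:
Bags: B1 = {1, 3, 6}  B2 = {1, 2, 6}  B3 = {1, 2, 4}  B4 = {1, 4, 5}
Tree: B1–B2, B2–B3, B3–B4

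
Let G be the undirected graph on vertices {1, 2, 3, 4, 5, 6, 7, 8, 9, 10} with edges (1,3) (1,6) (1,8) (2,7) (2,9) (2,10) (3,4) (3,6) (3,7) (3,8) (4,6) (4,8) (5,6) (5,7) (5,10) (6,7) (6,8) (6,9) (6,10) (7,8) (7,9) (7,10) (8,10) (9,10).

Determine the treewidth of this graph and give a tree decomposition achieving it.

The largest bag has 4 vertices, giving width 3; this decomposition certifies tw(G) ≤ 3. On the other hand G contains the 4-clique {2, 7, 9, 10}. A clique must lie in a single bag of any decomposition, so no decomposition can have width below 3. Therefore the treewidth is 3.

Treewidth 3.
One such decomposition:
Bags: B1 = {6, 7, 8, 10}  B2 = {3, 6, 7, 8}  B3 = {5, 6, 7, 10}  B4 = {1, 3, 6, 8}  B5 = {6, 7, 9, 10}  B6 = {3, 4, 6, 8}  B7 = {2, 7, 9, 10}
Tree: B1–B2, B1–B3, B2–B4, B3–B5, B2–B6, B5–B7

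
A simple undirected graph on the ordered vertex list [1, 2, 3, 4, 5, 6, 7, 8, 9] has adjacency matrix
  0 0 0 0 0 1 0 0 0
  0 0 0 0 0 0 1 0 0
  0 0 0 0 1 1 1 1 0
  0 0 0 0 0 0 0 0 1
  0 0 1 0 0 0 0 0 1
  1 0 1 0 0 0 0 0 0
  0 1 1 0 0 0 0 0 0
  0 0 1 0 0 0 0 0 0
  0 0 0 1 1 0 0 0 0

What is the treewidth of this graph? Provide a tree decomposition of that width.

Treewidth 1.
One optimal decomposition is:
Bags: B1 = {5, 9}  B2 = {3, 5}  B3 = {3, 7}  B4 = {3, 8}  B5 = {4, 9}  B6 = {3, 6}  B7 = {2, 7}  B8 = {1, 6}
Tree: B1–B2, B2–B3, B3–B4, B1–B5, B4–B6, B3–B7, B6–B8

The largest bag has 2 vertices, giving width 1; this decomposition certifies tw(G) ≤ 1. G has an edge, so its treewidth is at least 1. The upper and lower bounds meet at 1, so that is the treewidth.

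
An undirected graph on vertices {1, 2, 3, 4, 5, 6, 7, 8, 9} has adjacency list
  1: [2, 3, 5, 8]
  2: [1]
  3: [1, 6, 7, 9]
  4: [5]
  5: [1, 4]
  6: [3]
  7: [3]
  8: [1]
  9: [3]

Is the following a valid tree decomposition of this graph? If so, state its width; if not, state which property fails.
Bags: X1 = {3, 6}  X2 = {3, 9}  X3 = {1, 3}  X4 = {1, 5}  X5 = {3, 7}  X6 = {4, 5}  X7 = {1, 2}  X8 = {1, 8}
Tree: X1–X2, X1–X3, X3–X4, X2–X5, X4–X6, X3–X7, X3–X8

Every vertex of G appears in some bag (union = {1, 2, 3, 4, 5, 6, 7, 8, 9}); every edge is covered by a bag; and for each vertex v the set of bags containing v is connected in the bag tree. The decomposition is therefore valid. The largest bag has 2 vertices, so the width is 1.

Yes; width 1.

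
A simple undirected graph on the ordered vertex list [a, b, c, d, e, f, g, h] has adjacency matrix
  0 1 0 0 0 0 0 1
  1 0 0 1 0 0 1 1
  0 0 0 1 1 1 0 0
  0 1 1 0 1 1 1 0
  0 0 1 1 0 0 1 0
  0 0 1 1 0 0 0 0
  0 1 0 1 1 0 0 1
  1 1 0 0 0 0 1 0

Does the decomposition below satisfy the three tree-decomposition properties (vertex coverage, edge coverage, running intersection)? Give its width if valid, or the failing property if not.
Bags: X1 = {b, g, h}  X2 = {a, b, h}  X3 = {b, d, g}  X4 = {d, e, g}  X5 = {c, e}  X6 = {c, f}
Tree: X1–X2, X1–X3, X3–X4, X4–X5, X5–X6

A tree decomposition must satisfy three properties: every vertex lies in some bag; for every edge, both endpoints lie together in some bag; and for every vertex, the bags containing it form a connected subtree. Here edge (d,c) lies in no bag, so the decomposition is invalid.

No — edge (d,c) lies in no bag.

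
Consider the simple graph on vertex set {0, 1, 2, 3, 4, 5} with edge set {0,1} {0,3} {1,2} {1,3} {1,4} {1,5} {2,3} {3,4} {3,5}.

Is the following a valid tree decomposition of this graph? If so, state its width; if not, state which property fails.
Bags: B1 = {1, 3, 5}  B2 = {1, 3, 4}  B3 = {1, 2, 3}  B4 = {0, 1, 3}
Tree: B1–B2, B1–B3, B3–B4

Yes; width 2.

Checking the three conditions: (i) the bags cover all of {0, 1, 2, 3, 4, 5}; (ii) for each edge, some bag contains both endpoints; (iii) the bags containing any fixed vertex form a subtree. All hold, so the decomposition is valid with width 3 − 1 = 2.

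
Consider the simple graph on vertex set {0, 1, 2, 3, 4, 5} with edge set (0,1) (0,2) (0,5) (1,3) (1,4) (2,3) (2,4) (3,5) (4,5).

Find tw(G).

3

A width-3 tree decomposition is:
Bags: B1 = {0, 1, 3, 4}  B2 = {0, 3, 4, 5}  B3 = {0, 2, 3, 4}
Tree: B1–B2, B2–B3
Each bag holds 4 vertices, so the decomposition has width 3, which upper-bounds the treewidth. For the lower bound: the 4 vertex sets {0,1}, {3,5}, {4}, {2} are disjoint, each induces a connected subgraph, and every pair is joined by at least one edge of G. Contracting each set to a single vertex therefore yields K_{4} as a minor, and since treewidth is minor-monotone, tw(G) ≥ tw(K_{4}) = 3. Combining the bounds, tw(G) = 3.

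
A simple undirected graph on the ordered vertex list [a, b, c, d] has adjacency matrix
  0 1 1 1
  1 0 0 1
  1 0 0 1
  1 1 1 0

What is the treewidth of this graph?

A width-2 tree decomposition is:
Bags: B1 = {a, c, d}  B2 = {a, b, d}
Tree: B1–B2
The largest bag has 3 vertices, giving width 2; this decomposition certifies tw(G) ≤ 2. For the lower bound, the 3 vertices {a, c, d} are pairwise adjacent, and any tree decomposition puts a clique entirely inside one bag — forcing width ≥ 2. The upper and lower bounds meet at 2, so that is the treewidth.

2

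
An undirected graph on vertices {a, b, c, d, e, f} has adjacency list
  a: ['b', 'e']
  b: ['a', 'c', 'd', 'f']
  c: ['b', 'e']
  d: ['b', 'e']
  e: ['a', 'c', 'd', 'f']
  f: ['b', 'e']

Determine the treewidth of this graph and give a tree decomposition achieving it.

Every bag has size at most 3, so the width is 3 − 1 = 2 and tw(G) ≤ 2. Since c–e–a–b–c is a cycle in G, G is not acyclic. Forests are exactly the graphs of treewidth ≤ 1, so tw(G) ≥ 2. Therefore the treewidth is 2.

Treewidth 2.
Bags: B1 = {b, c, e}  B2 = {a, b, e}  B3 = {b, e, f}  B4 = {b, d, e}
Tree: B1–B2, B2–B3, B3–B4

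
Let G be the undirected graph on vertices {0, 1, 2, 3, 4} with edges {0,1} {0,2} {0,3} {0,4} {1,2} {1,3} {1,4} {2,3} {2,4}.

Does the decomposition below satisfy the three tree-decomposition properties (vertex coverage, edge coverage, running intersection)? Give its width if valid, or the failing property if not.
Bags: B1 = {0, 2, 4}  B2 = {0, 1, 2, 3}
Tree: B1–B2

A tree decomposition must satisfy three properties: every vertex lies in some bag; for every edge, both endpoints lie together in some bag; and for every vertex, the bags containing it form a connected subtree. Here edge (1,4) lies in no bag, so the decomposition is invalid.

No — edge (1,4) lies in no bag.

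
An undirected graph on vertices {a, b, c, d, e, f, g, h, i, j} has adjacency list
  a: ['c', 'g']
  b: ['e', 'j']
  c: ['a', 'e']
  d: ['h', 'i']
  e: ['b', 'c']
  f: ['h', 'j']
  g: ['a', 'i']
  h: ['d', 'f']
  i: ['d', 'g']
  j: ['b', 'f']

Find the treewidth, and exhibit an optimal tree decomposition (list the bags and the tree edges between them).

Treewidth 2.
One such decomposition:
Bags: B1 = {d, g, i}  B2 = {a, d, g}  B3 = {a, c, d}  B4 = {c, d, e}  B5 = {b, d, e}  B6 = {b, d, j}  B7 = {d, f, j}  B8 = {d, f, h}
Tree: B1–B2, B2–B3, B3–B4, B4–B5, B5–B6, B6–B7, B7–B8

The largest bag has 3 vertices, giving width 2; this decomposition certifies tw(G) ≤ 2. Since d–i–g–a–c–e–b–j–f–h–d is a cycle in G, G is not acyclic. Forests are exactly the graphs of treewidth ≤ 1, so tw(G) ≥ 2. Therefore the treewidth is 2.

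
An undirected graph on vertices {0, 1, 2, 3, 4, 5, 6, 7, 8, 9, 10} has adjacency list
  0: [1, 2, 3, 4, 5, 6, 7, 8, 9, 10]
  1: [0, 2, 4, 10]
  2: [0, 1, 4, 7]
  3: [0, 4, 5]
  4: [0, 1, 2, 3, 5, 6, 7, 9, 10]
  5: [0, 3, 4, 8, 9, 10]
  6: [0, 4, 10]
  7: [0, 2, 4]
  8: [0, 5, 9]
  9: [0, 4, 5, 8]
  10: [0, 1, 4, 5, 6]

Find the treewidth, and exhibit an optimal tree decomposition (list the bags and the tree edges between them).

Treewidth 3.
One optimal decomposition is:
Bags: B1 = {0, 4, 5, 10}  B2 = {0, 1, 4, 10}  B3 = {0, 3, 4, 5}  B4 = {0, 4, 6, 10}  B5 = {0, 4, 5, 9}  B6 = {0, 1, 2, 4}  B7 = {0, 2, 4, 7}  B8 = {0, 5, 8, 9}
Tree: B1–B2, B1–B3, B2–B4, B1–B5, B2–B6, B6–B7, B5–B8

Every bag has size at most 4, so the width is 4 − 1 = 3 and tw(G) ≤ 3. For the lower bound, the 4 vertices {0, 5, 8, 9} are pairwise adjacent, and any tree decomposition puts a clique entirely inside one bag — forcing width ≥ 3. Hence tw(G) = 3 exactly.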